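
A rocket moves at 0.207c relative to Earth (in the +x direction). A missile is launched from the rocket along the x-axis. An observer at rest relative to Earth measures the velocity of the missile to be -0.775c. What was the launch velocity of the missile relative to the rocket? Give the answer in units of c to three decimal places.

Invert the composition law: u' = (u − v)/(1 − uv/c²).
u' = (-0.775 − 0.207) / (1 − (-0.775)(0.207)) = -0.9820/1.1604 = -0.8462.

-0.846c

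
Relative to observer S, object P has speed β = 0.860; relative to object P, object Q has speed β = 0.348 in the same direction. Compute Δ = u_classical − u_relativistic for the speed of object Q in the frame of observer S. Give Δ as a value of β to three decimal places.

Δ = 0.278

Galilean: u_cl = 0.348 + 0.860 = 1.2080.
Relativistic: u_rel = (0.348 + 0.860) / (1 + 0.348·0.860) = 1.2080/1.2993 = 0.9297.
Δ = 1.2080 − 0.9297 = 0.2783.
(The classical prediction exceeds c; the relativistic result does not.)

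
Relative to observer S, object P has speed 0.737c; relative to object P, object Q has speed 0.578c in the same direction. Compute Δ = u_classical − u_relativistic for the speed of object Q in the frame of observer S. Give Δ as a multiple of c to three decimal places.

Galilean: u_cl = 0.578 + 0.737 = 1.3150.
Relativistic: u_rel = (0.578 + 0.737) / (1 + 0.578·0.737) = 1.3150/1.4260 = 0.9222.
Δ = 1.3150 − 0.9222 = 0.3928.
(The classical prediction exceeds c; the relativistic result does not.)

Δ = 0.393c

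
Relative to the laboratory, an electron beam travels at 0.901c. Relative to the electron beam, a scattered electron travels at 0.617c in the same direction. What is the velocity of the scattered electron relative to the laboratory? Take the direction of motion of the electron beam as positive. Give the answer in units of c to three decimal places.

With v = 0.901 and u' = 0.617 (in units of c),
u = (u' + v)/(1 + u'v/c²):
u = (0.617 + 0.901) / (1 + 0.617·0.901) = 1.5180/1.5559 = 0.9756

0.976c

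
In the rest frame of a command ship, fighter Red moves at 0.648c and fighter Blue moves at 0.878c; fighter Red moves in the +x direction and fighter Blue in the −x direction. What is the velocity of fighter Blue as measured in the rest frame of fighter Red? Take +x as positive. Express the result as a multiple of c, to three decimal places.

-0.973c

β_A = 0.648, β_B = -0.878.
Transform to A's frame with the inverse velocity-addition law: u' = (u − v)/(1 − uv/c²), taking u = β_B and v = β_A.
u' = (-0.878 − 0.648) / (1 − (0.648)(-0.878)) = -1.5260/1.5689 = -0.9726.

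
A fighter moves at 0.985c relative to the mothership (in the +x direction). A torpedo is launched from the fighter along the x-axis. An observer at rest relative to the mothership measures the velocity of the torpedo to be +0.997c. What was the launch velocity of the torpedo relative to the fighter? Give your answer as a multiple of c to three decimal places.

Invert the composition law: u' = (u − v)/(1 − uv/c²).
u' = (0.997 − 0.985) / (1 − (0.997)(0.985)) = 0.0120/0.0180 = 0.6683.

+0.668c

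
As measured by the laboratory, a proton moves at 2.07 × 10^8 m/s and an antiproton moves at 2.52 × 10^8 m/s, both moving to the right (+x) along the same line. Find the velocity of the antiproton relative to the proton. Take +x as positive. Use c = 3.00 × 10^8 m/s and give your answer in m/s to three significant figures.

β_A = 0.690, β_B = 0.840 (dividing each by c = 3.00 × 10^8 m/s).
Transform to A's frame with the inverse velocity-addition law: u' = (u − v)/(1 − uv/c²), taking u = β_B and v = β_A.
u' = (0.840 − 0.690) / (1 − (0.690)(0.840)) = 0.1500/0.4204 = 0.3568.
u' = 0.3568 × 3.00 × 10^8 m/s.

+1.07 × 10^8 m/s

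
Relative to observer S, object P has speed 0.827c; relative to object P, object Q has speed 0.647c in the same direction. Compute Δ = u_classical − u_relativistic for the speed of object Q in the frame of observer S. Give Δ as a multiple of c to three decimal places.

Galilean: u_cl = 0.647 + 0.827 = 1.4740.
Relativistic: u_rel = (0.647 + 0.827) / (1 + 0.647·0.827) = 1.4740/1.5351 = 0.9602.
Δ = 1.4740 − 0.9602 = 0.5138.
(The classical prediction exceeds c; the relativistic result does not.)

Δ = 0.514c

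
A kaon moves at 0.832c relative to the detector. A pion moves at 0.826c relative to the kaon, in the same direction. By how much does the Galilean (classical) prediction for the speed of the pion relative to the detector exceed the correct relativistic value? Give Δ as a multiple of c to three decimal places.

Δ = 0.675c

Galilean: u_cl = 0.826 + 0.832 = 1.6580.
Relativistic: u_rel = (0.826 + 0.832) / (1 + 0.826·0.832) = 1.6580/1.6872 = 0.9827.
Δ = 1.6580 − 0.9827 = 0.6753.
(The classical prediction exceeds c; the relativistic result does not.)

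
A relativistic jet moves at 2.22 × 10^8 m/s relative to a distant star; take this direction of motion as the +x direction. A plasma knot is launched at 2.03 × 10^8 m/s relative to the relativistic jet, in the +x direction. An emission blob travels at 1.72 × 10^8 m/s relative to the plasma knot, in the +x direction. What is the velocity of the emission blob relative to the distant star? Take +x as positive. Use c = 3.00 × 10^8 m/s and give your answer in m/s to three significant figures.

Apply u = (u' + v)/(1 + u'v/c²) successively, working outward toward the distant star.
(Dividing each given speed by c = 3.00 × 10^8 m/s to work in units of c.)
Start: velocity of the relativistic jet relative to the distant star = 0.7400c.
Compose with the plasma knot (u' = 0.677 in the relativistic jet frame): u_1 = (0.677 + 0.740) / (1 + 0.677·0.740) = 1.4167/1.5007 = 0.9440.
Compose with the emission blob (u' = 0.573 in the plasma knot frame): u_2 = (0.573 + 0.944) / (1 + 0.573·0.944) = 1.5173/1.5412 = 0.9845.
So u = 0.9845 × 3.00 × 10^8 m/s.

2.95 × 10^8 m/s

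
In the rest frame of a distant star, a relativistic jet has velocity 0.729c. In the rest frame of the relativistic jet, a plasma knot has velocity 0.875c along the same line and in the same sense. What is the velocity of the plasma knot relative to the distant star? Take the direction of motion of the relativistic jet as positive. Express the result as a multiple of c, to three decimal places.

0.979c

With v = 0.729 and u' = 0.875 (in units of c),
u = (u' + v)/(1 + u'v/c²):
u = (0.875 + 0.729) / (1 + 0.875·0.729) = 1.6040/1.6379 = 0.9793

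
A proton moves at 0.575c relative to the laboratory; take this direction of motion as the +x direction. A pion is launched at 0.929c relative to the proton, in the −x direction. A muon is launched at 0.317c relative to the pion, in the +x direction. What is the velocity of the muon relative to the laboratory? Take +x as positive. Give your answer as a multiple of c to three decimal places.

-0.584c

Apply u = (u' + v)/(1 + u'v/c²) successively, working outward toward the laboratory.
Start: velocity of the proton relative to the laboratory = 0.5750c.
Compose with the pion (u' = -0.929 in the proton frame): u_1 = (-0.929 + 0.575) / (1 + (-0.929)·0.575) = -0.3540/0.4658 = -0.7599.
Compose with the muon (u' = 0.317 in the pion frame): u_2 = (0.317 + (-0.760)) / (1 + 0.317·(-0.760)) = -0.4429/0.7591 = -0.5835.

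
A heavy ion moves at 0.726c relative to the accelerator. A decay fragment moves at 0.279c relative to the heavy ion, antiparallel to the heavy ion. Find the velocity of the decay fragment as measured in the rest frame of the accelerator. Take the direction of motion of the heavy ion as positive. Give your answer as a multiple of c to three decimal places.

+0.561c

With v = 0.726 and u' = -0.279 (in units of c),
u = (u' + v)/(1 + u'v/c²):
u = (-0.279 + 0.726) / (1 + (-0.279)·0.726) = 0.4470/0.7974 = 0.5605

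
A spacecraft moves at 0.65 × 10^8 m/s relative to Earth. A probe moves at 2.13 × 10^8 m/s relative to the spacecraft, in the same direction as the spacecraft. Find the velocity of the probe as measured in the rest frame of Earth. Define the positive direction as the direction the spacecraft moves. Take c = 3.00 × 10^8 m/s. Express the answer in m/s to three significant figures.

2.41 × 10^8 m/s

In units of c (dividing by 3.00 × 10^8 m/s): v = 0.217, u' = 0.710.
u = (u' + v)/(1 + u'v/c²):
u = (0.710 + 0.217) / (1 + 0.710·0.217) = 0.9267/1.1538 = 0.8031
(Galilean addition would give +0.927c.)
Converting back: u = 0.8031 × 3.00 × 10^8 m/s.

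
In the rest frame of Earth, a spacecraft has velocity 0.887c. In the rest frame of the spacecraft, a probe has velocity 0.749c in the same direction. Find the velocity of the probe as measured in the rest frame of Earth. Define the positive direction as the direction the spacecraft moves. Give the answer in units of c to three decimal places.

0.983c

With v = 0.887 and u' = 0.749 (in units of c),
u = (u' + v)/(1 + u'v/c²):
u = (0.749 + 0.887) / (1 + 0.749·0.887) = 1.6360/1.6644 = 0.9830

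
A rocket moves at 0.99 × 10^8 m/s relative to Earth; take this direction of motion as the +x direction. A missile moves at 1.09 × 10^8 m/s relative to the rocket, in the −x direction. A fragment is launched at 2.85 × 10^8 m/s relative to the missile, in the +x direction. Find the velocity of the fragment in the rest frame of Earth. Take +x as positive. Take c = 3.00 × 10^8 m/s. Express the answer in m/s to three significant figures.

+2.84 × 10^8 m/s

Apply u = (u' + v)/(1 + u'v/c²) successively, working outward toward Earth.
(Dividing each given speed by c = 3.00 × 10^8 m/s to work in units of c.)
Start: velocity of the rocket relative to Earth = 0.3300c.
Compose with the missile (u' = -0.363 in the rocket frame): u_1 = (-0.363 + 0.330) / (1 + (-0.363)·0.330) = -0.0333/0.8801 = -0.0379.
Compose with the fragment (u' = 0.950 in the missile frame): u_2 = (0.950 + (-0.038)) / (1 + 0.950·(-0.038)) = 0.9121/0.9640 = 0.9462.
So u = 0.9462 × 3.00 × 10^8 m/s.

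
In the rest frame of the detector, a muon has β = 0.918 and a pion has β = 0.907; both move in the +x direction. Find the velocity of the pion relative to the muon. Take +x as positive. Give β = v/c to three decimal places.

β_A = 0.918, β_B = 0.907.
Transform to A's frame with the inverse velocity-addition law: u' = (u − v)/(1 − uv/c²), taking u = β_B and v = β_A.
u' = (0.907 − 0.918) / (1 − (0.918)(0.907)) = -0.0110/0.1674 = -0.0657.

β = -0.066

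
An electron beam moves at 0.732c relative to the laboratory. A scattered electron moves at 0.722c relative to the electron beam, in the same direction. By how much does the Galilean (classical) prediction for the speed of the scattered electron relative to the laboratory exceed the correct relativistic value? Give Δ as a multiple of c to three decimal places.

Δ = 0.503c

Galilean: u_cl = 0.722 + 0.732 = 1.4540.
Relativistic: u_rel = (0.722 + 0.732) / (1 + 0.722·0.732) = 1.4540/1.5285 = 0.9513.
Δ = 1.4540 − 0.9513 = 0.5027.
(The classical prediction exceeds c; the relativistic result does not.)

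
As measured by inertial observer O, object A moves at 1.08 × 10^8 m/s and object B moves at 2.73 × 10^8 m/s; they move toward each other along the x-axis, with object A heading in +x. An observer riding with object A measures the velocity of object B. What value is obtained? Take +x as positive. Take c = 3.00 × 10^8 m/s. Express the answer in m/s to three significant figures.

-2.87 × 10^8 m/s

β_A = 0.360, β_B = -0.910 (dividing each by c = 3.00 × 10^8 m/s).
Transform to A's frame with the inverse velocity-addition law: u' = (u − v)/(1 − uv/c²), taking u = β_B and v = β_A.
u' = (-0.910 − 0.360) / (1 − (0.360)(-0.910)) = -1.2700/1.3276 = -0.9566.
u' = -0.9566 × 3.00 × 10^8 m/s.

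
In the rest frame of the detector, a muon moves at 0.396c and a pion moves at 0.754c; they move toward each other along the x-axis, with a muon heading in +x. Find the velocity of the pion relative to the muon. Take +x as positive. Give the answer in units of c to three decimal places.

β_A = 0.396, β_B = -0.754.
Transform to A's frame with the inverse velocity-addition law: u' = (u − v)/(1 − uv/c²), taking u = β_B and v = β_A.
u' = (-0.754 − 0.396) / (1 − (0.396)(-0.754)) = -1.1500/1.2986 = -0.8856.

-0.886c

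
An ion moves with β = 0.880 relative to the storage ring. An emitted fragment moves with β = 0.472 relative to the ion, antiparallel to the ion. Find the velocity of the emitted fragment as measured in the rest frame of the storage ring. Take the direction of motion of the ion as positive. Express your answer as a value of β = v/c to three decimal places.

With v = 0.880 and u' = -0.472 (in units of c),
u = (u' + v)/(1 + u'v/c²):
u = (-0.472 + 0.880) / (1 + (-0.472)·0.880) = 0.4080/0.5846 = 0.6979

β = +0.698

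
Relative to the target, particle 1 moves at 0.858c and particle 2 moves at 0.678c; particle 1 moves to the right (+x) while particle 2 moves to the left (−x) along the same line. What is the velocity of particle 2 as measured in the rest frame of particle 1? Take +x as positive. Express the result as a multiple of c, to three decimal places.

-0.971c

β_A = 0.858, β_B = -0.678.
Transform to A's frame with the inverse velocity-addition law: u' = (u − v)/(1 − uv/c²), taking u = β_B and v = β_A.
u' = (-0.678 − 0.858) / (1 − (0.858)(-0.678)) = -1.5360/1.5817 = -0.9711.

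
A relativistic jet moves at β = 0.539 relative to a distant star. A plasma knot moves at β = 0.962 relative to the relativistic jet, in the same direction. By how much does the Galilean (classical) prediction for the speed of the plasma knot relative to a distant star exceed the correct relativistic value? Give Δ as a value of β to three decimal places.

Galilean: u_cl = 0.962 + 0.539 = 1.5010.
Relativistic: u_rel = (0.962 + 0.539) / (1 + 0.962·0.539) = 1.5010/1.5185 = 0.9885.
Δ = 1.5010 − 0.9885 = 0.5125.
(The classical prediction exceeds c; the relativistic result does not.)

Δ = 0.513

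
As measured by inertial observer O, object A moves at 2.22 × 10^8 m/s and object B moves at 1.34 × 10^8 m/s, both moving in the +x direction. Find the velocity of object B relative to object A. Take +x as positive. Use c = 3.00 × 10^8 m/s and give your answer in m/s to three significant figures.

β_A = 0.740, β_B = 0.447 (dividing each by c = 3.00 × 10^8 m/s).
Transform to A's frame with the inverse velocity-addition law: u' = (u − v)/(1 − uv/c²), taking u = β_B and v = β_A.
u' = (0.447 − 0.740) / (1 − (0.740)(0.447)) = -0.2933/0.6695 = -0.4382.
u' = -0.4382 × 3.00 × 10^8 m/s.

-1.31 × 10^8 m/s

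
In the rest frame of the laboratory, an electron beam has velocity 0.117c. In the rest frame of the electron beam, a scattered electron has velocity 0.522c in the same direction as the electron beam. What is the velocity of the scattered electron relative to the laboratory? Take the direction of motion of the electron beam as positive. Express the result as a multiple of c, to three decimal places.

0.602c

With v = 0.117 and u' = 0.522 (in units of c),
u = (u' + v)/(1 + u'v/c²):
u = (0.522 + 0.117) / (1 + 0.522·0.117) = 0.6390/1.0611 = 0.6022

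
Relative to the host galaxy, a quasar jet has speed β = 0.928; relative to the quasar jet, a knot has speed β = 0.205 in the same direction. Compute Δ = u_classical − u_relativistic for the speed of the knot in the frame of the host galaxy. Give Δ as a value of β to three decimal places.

Δ = 0.181

Galilean: u_cl = 0.205 + 0.928 = 1.1330.
Relativistic: u_rel = (0.205 + 0.928) / (1 + 0.205·0.928) = 1.1330/1.1902 = 0.9519.
Δ = 1.1330 − 0.9519 = 0.1811.
(The classical prediction exceeds c; the relativistic result does not.)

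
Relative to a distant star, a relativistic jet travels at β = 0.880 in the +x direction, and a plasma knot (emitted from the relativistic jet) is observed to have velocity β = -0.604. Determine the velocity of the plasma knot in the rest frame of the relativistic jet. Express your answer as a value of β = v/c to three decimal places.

Invert the composition law: u' = (u − v)/(1 − uv/c²).
u' = (-0.604 − 0.880) / (1 − (-0.604)(0.880)) = -1.4840/1.5315 = -0.9690.

β = -0.969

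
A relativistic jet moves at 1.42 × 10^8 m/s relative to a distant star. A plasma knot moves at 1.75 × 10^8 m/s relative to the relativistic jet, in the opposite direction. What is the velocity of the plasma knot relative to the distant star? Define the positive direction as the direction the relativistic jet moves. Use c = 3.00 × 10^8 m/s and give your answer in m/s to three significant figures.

In units of c (dividing by 3.00 × 10^8 m/s): v = 0.473, u' = -0.583.
u = (u' + v)/(1 + u'v/c²):
u = (-0.583 + 0.473) / (1 + (-0.583)·0.473) = -0.1100/0.7239 = -0.1520
Converting back: u = -0.1520 × 3.00 × 10^8 m/s.

-4.56 × 10^7 m/s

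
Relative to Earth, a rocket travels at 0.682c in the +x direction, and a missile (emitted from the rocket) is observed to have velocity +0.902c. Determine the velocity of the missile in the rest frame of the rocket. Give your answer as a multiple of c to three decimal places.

Invert the composition law: u' = (u − v)/(1 − uv/c²).
u' = (0.902 − 0.682) / (1 − (0.902)(0.682)) = 0.2200/0.3848 = 0.5717.

+0.572c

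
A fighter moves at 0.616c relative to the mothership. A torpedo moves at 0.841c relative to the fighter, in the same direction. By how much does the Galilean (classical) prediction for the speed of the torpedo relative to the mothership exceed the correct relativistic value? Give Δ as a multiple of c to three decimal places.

Galilean: u_cl = 0.841 + 0.616 = 1.4570.
Relativistic: u_rel = (0.841 + 0.616) / (1 + 0.841·0.616) = 1.4570/1.5181 = 0.9598.
Δ = 1.4570 − 0.9598 = 0.4972.
(The classical prediction exceeds c; the relativistic result does not.)

Δ = 0.497c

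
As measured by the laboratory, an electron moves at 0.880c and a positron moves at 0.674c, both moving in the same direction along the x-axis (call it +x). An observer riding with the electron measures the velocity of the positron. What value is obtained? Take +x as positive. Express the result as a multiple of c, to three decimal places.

β_A = 0.880, β_B = 0.674.
Transform to A's frame with the inverse velocity-addition law: u' = (u − v)/(1 − uv/c²), taking u = β_B and v = β_A.
u' = (0.674 − 0.880) / (1 − (0.880)(0.674)) = -0.2060/0.4069 = -0.5063.

-0.506c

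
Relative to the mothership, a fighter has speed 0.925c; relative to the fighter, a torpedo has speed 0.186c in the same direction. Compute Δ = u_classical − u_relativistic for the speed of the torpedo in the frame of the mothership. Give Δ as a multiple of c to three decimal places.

Galilean: u_cl = 0.186 + 0.925 = 1.1110.
Relativistic: u_rel = (0.186 + 0.925) / (1 + 0.186·0.925) = 1.1110/1.1721 = 0.9479.
Δ = 1.1110 − 0.9479 = 0.1631.
(The classical prediction exceeds c; the relativistic result does not.)

Δ = 0.163c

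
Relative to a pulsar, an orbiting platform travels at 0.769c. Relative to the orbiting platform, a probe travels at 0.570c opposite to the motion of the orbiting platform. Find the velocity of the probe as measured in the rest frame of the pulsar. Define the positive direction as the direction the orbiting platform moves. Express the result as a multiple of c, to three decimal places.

+0.354c

With v = 0.769 and u' = -0.570 (in units of c),
u = (u' + v)/(1 + u'v/c²):
u = (-0.570 + 0.769) / (1 + (-0.570)·0.769) = 0.1990/0.5617 = 0.3543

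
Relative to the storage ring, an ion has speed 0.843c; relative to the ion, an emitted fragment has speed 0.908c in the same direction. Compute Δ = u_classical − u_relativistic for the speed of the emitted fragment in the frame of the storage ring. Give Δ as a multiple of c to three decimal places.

Galilean: u_cl = 0.908 + 0.843 = 1.7510.
Relativistic: u_rel = (0.908 + 0.843) / (1 + 0.908·0.843) = 1.7510/1.7654 = 0.9918.
Δ = 1.7510 − 0.9918 = 0.7592.
(The classical prediction exceeds c; the relativistic result does not.)

Δ = 0.759c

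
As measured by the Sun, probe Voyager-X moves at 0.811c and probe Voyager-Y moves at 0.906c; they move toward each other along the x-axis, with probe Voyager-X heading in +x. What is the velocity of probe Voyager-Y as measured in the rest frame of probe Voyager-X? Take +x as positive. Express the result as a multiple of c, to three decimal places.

-0.990c

β_A = 0.811, β_B = -0.906.
Transform to A's frame with the inverse velocity-addition law: u' = (u − v)/(1 − uv/c²), taking u = β_B and v = β_A.
u' = (-0.906 − 0.811) / (1 − (0.811)(-0.906)) = -1.7170/1.7348 = -0.9898.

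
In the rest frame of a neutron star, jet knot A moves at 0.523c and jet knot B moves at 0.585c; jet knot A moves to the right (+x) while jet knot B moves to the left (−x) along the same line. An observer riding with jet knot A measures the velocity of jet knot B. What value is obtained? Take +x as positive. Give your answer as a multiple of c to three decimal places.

β_A = 0.523, β_B = -0.585.
Transform to A's frame with the inverse velocity-addition law: u' = (u − v)/(1 − uv/c²), taking u = β_B and v = β_A.
u' = (-0.585 − 0.523) / (1 − (0.523)(-0.585)) = -1.1080/1.3060 = -0.8484.

-0.848c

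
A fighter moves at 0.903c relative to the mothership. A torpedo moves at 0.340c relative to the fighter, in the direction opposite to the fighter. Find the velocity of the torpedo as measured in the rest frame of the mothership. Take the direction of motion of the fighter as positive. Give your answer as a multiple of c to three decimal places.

+0.812c

With v = 0.903 and u' = -0.340 (in units of c),
u = (u' + v)/(1 + u'v/c²):
u = (-0.340 + 0.903) / (1 + (-0.340)·0.903) = 0.5630/0.6930 = 0.8124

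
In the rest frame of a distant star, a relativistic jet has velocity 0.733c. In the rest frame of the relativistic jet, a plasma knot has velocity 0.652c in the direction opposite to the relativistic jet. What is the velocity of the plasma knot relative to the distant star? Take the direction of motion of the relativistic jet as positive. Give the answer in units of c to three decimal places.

+0.155c

With v = 0.733 and u' = -0.652 (in units of c),
u = (u' + v)/(1 + u'v/c²):
u = (-0.652 + 0.733) / (1 + (-0.652)·0.733) = 0.0810/0.5221 = 0.1551
(Galilean addition would give +0.081c.)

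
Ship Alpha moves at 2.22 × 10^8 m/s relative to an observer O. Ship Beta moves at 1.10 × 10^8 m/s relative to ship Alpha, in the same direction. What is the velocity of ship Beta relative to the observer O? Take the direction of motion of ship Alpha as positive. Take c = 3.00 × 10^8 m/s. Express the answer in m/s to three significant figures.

2.61 × 10^8 m/s

In units of c (dividing by 3.00 × 10^8 m/s): v = 0.740, u' = 0.367.
u = (u' + v)/(1 + u'v/c²):
u = (0.367 + 0.740) / (1 + 0.367·0.740) = 1.1067/1.2713 = 0.8705
Converting back: u = 0.8705 × 3.00 × 10^8 m/s.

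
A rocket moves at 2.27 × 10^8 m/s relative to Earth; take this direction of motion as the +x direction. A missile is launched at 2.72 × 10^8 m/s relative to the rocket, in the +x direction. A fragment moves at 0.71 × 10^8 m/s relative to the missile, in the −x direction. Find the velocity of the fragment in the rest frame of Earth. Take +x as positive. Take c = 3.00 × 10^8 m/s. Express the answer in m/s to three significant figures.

+2.93 × 10^8 m/s

Apply u = (u' + v)/(1 + u'v/c²) successively, working outward toward Earth.
(Dividing each given speed by c = 3.00 × 10^8 m/s to work in units of c.)
Start: velocity of the rocket relative to Earth = 0.7567c.
Compose with the missile (u' = 0.907 in the rocket frame): u_1 = (0.907 + 0.757) / (1 + 0.907·0.757) = 1.6633/1.6860 = 0.9865.
Compose with the fragment (u' = -0.237 in the missile frame): u_2 = (-0.237 + 0.987) / (1 + (-0.237)·0.987) = 0.7499/0.7665 = 0.9783.
So u = 0.9783 × 3.00 × 10^8 m/s.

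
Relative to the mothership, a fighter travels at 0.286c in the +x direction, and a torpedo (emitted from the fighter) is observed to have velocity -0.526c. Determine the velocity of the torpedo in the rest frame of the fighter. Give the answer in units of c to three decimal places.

-0.706c

Invert the composition law: u' = (u − v)/(1 − uv/c²).
u' = (-0.526 − 0.286) / (1 − (-0.526)(0.286)) = -0.8120/1.1504 = -0.7058.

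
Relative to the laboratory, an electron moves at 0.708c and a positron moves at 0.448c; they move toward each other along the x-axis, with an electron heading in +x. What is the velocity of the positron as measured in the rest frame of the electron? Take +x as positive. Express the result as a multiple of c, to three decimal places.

-0.878c

β_A = 0.708, β_B = -0.448.
Transform to A's frame with the inverse velocity-addition law: u' = (u − v)/(1 − uv/c²), taking u = β_B and v = β_A.
u' = (-0.448 − 0.708) / (1 − (0.708)(-0.448)) = -1.1560/1.3172 = -0.8776.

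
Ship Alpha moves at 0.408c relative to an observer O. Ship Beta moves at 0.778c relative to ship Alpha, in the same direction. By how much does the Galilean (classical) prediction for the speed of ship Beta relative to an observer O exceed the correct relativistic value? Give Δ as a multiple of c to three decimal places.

Δ = 0.286c

Galilean: u_cl = 0.778 + 0.408 = 1.1860.
Relativistic: u_rel = (0.778 + 0.408) / (1 + 0.778·0.408) = 1.1860/1.3174 = 0.9002.
Δ = 1.1860 − 0.9002 = 0.2858.
(The classical prediction exceeds c; the relativistic result does not.)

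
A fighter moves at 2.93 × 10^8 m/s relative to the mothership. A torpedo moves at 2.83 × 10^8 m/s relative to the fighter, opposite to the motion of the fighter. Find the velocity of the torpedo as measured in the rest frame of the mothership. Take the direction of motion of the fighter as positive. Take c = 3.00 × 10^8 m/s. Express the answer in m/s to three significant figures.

+1.27 × 10^8 m/s

In units of c (dividing by 3.00 × 10^8 m/s): v = 0.977, u' = -0.943.
u = (u' + v)/(1 + u'v/c²):
u = (-0.943 + 0.977) / (1 + (-0.943)·0.977) = 0.0333/0.0787 = 0.4237
Converting back: u = 0.4237 × 3.00 × 10^8 m/s.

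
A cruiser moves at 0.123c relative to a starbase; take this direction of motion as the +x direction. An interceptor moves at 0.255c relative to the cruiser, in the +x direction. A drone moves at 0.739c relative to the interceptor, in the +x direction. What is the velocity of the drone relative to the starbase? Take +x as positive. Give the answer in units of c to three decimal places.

0.870c

Apply u = (u' + v)/(1 + u'v/c²) successively, working outward toward the starbase.
Start: velocity of the cruiser relative to the starbase = 0.1230c.
Compose with the interceptor (u' = 0.255 in the cruiser frame): u_1 = (0.255 + 0.123) / (1 + 0.255·0.123) = 0.3780/1.0314 = 0.3665.
Compose with the drone (u' = 0.739 in the interceptor frame): u_2 = (0.739 + 0.367) / (1 + 0.739·0.367) = 1.1055/1.2708 = 0.8699.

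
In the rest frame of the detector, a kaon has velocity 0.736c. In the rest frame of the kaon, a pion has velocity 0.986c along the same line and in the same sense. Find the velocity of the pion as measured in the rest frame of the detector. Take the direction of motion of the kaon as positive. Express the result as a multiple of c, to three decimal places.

With v = 0.736 and u' = 0.986 (in units of c),
u = (u' + v)/(1 + u'v/c²):
u = (0.986 + 0.736) / (1 + 0.986·0.736) = 1.7220/1.7257 = 0.9979

0.998c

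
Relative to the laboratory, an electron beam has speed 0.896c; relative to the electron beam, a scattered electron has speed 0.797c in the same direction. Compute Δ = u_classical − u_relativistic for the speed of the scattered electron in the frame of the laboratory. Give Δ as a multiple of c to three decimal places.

Galilean: u_cl = 0.797 + 0.896 = 1.6930.
Relativistic: u_rel = (0.797 + 0.896) / (1 + 0.797·0.896) = 1.6930/1.7141 = 0.9877.
Δ = 1.6930 − 0.9877 = 0.7053.
(The classical prediction exceeds c; the relativistic result does not.)

Δ = 0.705c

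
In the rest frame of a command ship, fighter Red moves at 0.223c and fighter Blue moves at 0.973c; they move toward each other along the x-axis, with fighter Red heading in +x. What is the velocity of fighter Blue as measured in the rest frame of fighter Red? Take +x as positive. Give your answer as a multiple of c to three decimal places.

β_A = 0.223, β_B = -0.973.
Transform to A's frame with the inverse velocity-addition law: u' = (u − v)/(1 − uv/c²), taking u = β_B and v = β_A.
u' = (-0.973 − 0.223) / (1 − (0.223)(-0.973)) = -1.1960/1.2170 = -0.9828.

-0.983c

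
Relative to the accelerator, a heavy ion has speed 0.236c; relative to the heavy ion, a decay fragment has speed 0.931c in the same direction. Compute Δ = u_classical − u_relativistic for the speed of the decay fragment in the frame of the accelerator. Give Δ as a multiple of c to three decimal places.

Δ = 0.210c

Galilean: u_cl = 0.931 + 0.236 = 1.1670.
Relativistic: u_rel = (0.931 + 0.236) / (1 + 0.931·0.236) = 1.1670/1.2197 = 0.9568.
Δ = 1.1670 − 0.9568 = 0.2102.
(The classical prediction exceeds c; the relativistic result does not.)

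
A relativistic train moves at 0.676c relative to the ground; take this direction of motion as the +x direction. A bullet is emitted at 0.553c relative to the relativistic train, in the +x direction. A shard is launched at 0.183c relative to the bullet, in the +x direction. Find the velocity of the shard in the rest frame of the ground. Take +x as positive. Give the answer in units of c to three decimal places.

Apply u = (u' + v)/(1 + u'v/c²) successively, working outward toward the ground.
Start: velocity of the relativistic train relative to the ground = 0.6760c.
Compose with the bullet (u' = 0.553 in the relativistic train frame): u_1 = (0.553 + 0.676) / (1 + 0.553·0.676) = 1.2290/1.3738 = 0.8946.
Compose with the shard (u' = 0.183 in the bullet frame): u_2 = (0.183 + 0.895) / (1 + 0.183·0.895) = 1.0776/1.1637 = 0.9260.

0.926c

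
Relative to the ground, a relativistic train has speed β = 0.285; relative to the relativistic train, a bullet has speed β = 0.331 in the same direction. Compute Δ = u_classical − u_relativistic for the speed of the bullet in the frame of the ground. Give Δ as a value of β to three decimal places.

Δ = 0.053

Galilean: u_cl = 0.331 + 0.285 = 0.6160.
Relativistic: u_rel = (0.331 + 0.285) / (1 + 0.331·0.285) = 0.6160/1.0943 = 0.5629.
Δ = 0.6160 − 0.5629 = 0.0531.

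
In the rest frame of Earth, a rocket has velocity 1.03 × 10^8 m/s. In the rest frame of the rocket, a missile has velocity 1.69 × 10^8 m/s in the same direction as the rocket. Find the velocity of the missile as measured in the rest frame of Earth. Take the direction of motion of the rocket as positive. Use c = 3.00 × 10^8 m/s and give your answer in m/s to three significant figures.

2.28 × 10^8 m/s

In units of c (dividing by 3.00 × 10^8 m/s): v = 0.343, u' = 0.563.
u = (u' + v)/(1 + u'v/c²):
u = (0.563 + 0.343) / (1 + 0.563·0.343) = 0.9067/1.1934 = 0.7597
Converting back: u = 0.7597 × 3.00 × 10^8 m/s.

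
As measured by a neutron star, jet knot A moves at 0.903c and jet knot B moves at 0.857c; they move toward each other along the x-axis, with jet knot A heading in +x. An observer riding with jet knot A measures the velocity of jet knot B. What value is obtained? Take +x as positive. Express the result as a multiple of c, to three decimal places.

β_A = 0.903, β_B = -0.857.
Transform to A's frame with the inverse velocity-addition law: u' = (u − v)/(1 − uv/c²), taking u = β_B and v = β_A.
u' = (-0.857 − 0.903) / (1 − (0.903)(-0.857)) = -1.7600/1.7739 = -0.9922.

-0.992c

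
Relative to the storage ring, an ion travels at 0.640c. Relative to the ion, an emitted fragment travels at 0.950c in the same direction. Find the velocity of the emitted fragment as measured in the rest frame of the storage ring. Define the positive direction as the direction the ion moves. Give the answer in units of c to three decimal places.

0.989c

With v = 0.640 and u' = 0.950 (in units of c),
u = (u' + v)/(1 + u'v/c²):
u = (0.950 + 0.640) / (1 + 0.950·0.640) = 1.5900/1.6080 = 0.9888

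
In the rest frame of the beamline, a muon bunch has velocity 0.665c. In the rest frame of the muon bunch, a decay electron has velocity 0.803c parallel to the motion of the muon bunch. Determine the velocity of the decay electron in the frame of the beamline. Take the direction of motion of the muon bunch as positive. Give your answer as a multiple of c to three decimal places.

0.957c

With v = 0.665 and u' = 0.803 (in units of c),
u = (u' + v)/(1 + u'v/c²):
u = (0.803 + 0.665) / (1 + 0.803·0.665) = 1.4680/1.5340 = 0.9570
(Galilean addition would give +1.468c, exceeding c.)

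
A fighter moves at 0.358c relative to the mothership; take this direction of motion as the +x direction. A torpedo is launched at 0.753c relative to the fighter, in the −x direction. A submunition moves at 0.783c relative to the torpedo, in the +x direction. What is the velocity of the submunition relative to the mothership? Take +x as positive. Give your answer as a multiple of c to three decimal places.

Apply u = (u' + v)/(1 + u'v/c²) successively, working outward toward the mothership.
Start: velocity of the fighter relative to the mothership = 0.3580c.
Compose with the torpedo (u' = -0.753 in the fighter frame): u_1 = (-0.753 + 0.358) / (1 + (-0.753)·0.358) = -0.3950/0.7304 = -0.5408.
Compose with the submunition (u' = 0.783 in the torpedo frame): u_2 = (0.783 + (-0.541)) / (1 + 0.783·(-0.541)) = 0.2422/0.5766 = 0.4201.

+0.420c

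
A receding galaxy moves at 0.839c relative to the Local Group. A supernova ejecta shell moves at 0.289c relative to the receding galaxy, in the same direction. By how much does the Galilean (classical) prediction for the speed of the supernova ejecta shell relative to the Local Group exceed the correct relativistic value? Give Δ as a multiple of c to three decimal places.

Δ = 0.220c

Galilean: u_cl = 0.289 + 0.839 = 1.1280.
Relativistic: u_rel = (0.289 + 0.839) / (1 + 0.289·0.839) = 1.1280/1.2425 = 0.9079.
Δ = 1.1280 − 0.9079 = 0.2201.
(The classical prediction exceeds c; the relativistic result does not.)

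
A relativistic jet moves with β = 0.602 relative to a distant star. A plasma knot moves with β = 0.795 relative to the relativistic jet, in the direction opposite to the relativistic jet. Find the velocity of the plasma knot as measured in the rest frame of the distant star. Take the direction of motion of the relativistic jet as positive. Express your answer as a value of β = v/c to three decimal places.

β = -0.370

With v = 0.602 and u' = -0.795 (in units of c),
u = (u' + v)/(1 + u'v/c²):
u = (-0.795 + 0.602) / (1 + (-0.795)·0.602) = -0.1930/0.5214 = -0.3702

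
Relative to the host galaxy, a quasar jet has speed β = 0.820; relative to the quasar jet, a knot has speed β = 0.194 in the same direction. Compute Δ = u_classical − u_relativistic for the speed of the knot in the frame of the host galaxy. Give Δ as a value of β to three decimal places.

Galilean: u_cl = 0.194 + 0.820 = 1.0140.
Relativistic: u_rel = (0.194 + 0.820) / (1 + 0.194·0.820) = 1.0140/1.1591 = 0.8748.
Δ = 1.0140 − 0.8748 = 0.1392.
(The classical prediction exceeds c; the relativistic result does not.)

Δ = 0.139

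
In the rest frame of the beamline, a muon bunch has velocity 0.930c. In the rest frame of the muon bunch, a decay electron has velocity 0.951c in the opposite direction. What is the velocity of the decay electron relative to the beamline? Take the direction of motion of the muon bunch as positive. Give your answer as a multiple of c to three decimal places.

-0.182c

With v = 0.930 and u' = -0.951 (in units of c),
u = (u' + v)/(1 + u'v/c²):
u = (-0.951 + 0.930) / (1 + (-0.951)·0.930) = -0.0210/0.1156 = -0.1817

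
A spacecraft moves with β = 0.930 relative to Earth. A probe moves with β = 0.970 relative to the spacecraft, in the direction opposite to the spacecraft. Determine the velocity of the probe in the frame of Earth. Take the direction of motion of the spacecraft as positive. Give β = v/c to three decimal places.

With v = 0.930 and u' = -0.970 (in units of c),
u = (u' + v)/(1 + u'v/c²):
u = (-0.970 + 0.930) / (1 + (-0.970)·0.930) = -0.0400/0.0979 = -0.4086

β = -0.409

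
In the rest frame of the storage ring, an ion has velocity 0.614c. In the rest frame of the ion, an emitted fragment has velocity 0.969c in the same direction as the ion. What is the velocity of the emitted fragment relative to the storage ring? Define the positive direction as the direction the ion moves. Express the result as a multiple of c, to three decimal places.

With v = 0.614 and u' = 0.969 (in units of c),
u = (u' + v)/(1 + u'v/c²):
u = (0.969 + 0.614) / (1 + 0.969·0.614) = 1.5830/1.5950 = 0.9925

0.992c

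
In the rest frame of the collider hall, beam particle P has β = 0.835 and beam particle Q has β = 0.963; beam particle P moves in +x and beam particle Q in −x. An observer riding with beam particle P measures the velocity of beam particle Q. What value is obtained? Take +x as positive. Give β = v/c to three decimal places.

β_A = 0.835, β_B = -0.963.
Transform to A's frame with the inverse velocity-addition law: u' = (u − v)/(1 − uv/c²), taking u = β_B and v = β_A.
u' = (-0.963 − 0.835) / (1 − (0.835)(-0.963)) = -1.7980/1.8041 = -0.9966.

β = -0.997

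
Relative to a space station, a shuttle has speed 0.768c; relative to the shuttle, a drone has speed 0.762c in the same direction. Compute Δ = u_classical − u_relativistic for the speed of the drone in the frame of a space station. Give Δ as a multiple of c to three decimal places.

Δ = 0.565c

Galilean: u_cl = 0.762 + 0.768 = 1.5300.
Relativistic: u_rel = (0.762 + 0.768) / (1 + 0.762·0.768) = 1.5300/1.5852 = 0.9652.
Δ = 1.5300 − 0.9652 = 0.5648.
(The classical prediction exceeds c; the relativistic result does not.)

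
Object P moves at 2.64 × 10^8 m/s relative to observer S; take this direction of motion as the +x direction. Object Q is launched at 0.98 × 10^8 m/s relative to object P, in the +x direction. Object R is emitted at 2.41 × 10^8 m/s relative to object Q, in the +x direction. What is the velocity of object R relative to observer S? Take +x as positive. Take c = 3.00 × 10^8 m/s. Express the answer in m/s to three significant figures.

2.98 × 10^8 m/s

Apply u = (u' + v)/(1 + u'v/c²) successively, working outward toward observer S.
(Dividing each given speed by c = 3.00 × 10^8 m/s to work in units of c.)
Start: velocity of object P relative to observer S = 0.8800c.
Compose with object Q (u' = 0.327 in object P frame): u_1 = (0.327 + 0.880) / (1 + 0.327·0.880) = 1.2067/1.2875 = 0.9372.
Compose with object R (u' = 0.803 in object Q frame): u_2 = (0.803 + 0.937) / (1 + 0.803·0.937) = 1.7406/1.7529 = 0.9930.
So u = 0.9930 × 3.00 × 10^8 m/s.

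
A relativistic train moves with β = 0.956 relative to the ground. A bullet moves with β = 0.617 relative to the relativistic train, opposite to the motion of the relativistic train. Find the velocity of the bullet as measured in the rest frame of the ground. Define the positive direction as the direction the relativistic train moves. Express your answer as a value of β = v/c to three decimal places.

β = +0.827

With v = 0.956 and u' = -0.617 (in units of c),
u = (u' + v)/(1 + u'v/c²):
u = (-0.617 + 0.956) / (1 + (-0.617)·0.956) = 0.3390/0.4101 = 0.8265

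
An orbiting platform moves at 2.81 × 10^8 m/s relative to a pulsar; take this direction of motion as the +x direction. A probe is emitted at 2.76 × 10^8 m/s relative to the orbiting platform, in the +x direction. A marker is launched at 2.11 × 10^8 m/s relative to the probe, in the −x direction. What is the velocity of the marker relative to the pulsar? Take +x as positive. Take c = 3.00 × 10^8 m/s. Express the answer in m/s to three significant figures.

Apply u = (u' + v)/(1 + u'v/c²) successively, working outward toward the pulsar.
(Dividing each given speed by c = 3.00 × 10^8 m/s to work in units of c.)
Start: velocity of the orbiting platform relative to the pulsar = 0.9367c.
Compose with the probe (u' = 0.920 in the orbiting platform frame): u_1 = (0.920 + 0.937) / (1 + 0.920·0.937) = 1.8567/1.8617 = 0.9973.
Compose with the marker (u' = -0.703 in the probe frame): u_2 = (-0.703 + 0.997) / (1 + (-0.703)·0.997) = 0.2939/0.2986 = 0.9845.
So u = 0.9845 × 3.00 × 10^8 m/s.

+2.95 × 10^8 m/s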